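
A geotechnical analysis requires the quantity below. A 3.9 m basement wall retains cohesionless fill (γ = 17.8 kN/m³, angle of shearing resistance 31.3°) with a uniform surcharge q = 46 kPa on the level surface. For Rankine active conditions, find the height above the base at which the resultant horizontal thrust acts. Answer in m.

K_a = 0.3162.
Triangular part P₁ = ½K_aγH² = 42.80 at H/3 = 1.300 m; rectangular part P₂ = K_a q H = 56.73 at H/2 = 1.950 m.
ȳ = (P₁·1.300 + P₂·1.950)/(P₁+P₂) = 1.670 m.

1.67 m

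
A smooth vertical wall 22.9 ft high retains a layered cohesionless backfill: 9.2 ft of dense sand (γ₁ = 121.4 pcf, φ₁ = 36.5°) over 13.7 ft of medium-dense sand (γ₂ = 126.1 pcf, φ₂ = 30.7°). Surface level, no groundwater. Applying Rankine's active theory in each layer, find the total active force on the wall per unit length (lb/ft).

K_a1 = tan²(45°−36.5°/2) = 0.2541; K_a2 = tan²(45°−30.7°/2) = 0.3240.
Layer 1: σ at base = K_a1 γ₁ h₁ = 283.8 psf; P₁ = ½×283.8×9.2 = 1305.
Layer 2: σ_v at top = γ₁h₁ = 1117; σ_h top = K_a2×1117 = 361.9; σ_h base = K_a2×(1117+126.1×13.7) = 921.7.
P₂ = ½(361.9+921.7)×13.7 = 8793. Total P_a = 1305+8793 = 10100 lb/ft.

10100 lb/ft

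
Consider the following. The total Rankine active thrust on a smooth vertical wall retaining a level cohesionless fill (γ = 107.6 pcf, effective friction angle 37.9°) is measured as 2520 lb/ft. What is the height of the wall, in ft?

K_a = 0.2389. P_a = ½ K_a γ H² ⇒ H = √(2P_a/(K_a γ)).
H = √(2×2520/(0.2389×107.6)) = 14.00 ft.

14.0 ft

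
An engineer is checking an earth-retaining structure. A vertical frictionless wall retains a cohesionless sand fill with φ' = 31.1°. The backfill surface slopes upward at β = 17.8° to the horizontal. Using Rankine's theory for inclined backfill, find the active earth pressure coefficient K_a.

K_a = cos β · (cos β − √(cos²β − cos²φ)) / (cos β + √(cos²β − cos²φ)).
cos β = 0.9521, cos φ = 0.8563, √(cos²β − cos²φ) = 0.4164.
K_a = 0.9521 × (0.9521 − 0.4164)/(0.9521 + 0.4164) = 0.3728.

0.373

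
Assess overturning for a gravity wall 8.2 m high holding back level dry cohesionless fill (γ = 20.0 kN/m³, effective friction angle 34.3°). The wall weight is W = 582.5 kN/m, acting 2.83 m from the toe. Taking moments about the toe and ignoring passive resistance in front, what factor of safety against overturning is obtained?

3.21

K_a = tan²(45° − 34.3°/2) = 0.2792.
P_a = ½K_aγH² = 0.5×0.2792×20.0×8.2² = 187.7 kN/m, acting at H/3 = 2.733 m above the base.
Overturning moment M_o = P_a × H/3 = 187.7 × 2.733 = 513.1.
Resisting moment M_r = W × 2.83 = 582.5 × 2.83 = 1648.
FS_overturning = M_r/M_o = 1648/513.1 = 3.213.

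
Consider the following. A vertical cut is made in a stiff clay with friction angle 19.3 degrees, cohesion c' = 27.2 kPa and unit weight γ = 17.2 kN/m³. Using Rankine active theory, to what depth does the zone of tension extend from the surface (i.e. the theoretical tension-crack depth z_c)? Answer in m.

K_a = tan²(45° − 19.3°/2) = 0.5032; √K_a = 0.7094.
The active pressure is zero where K_a γ z = 2c√K_a, so z_c = 2c/(γ√K_a) = 2×27.2/(17.2×0.7094) = 4.459 m.

4.46 m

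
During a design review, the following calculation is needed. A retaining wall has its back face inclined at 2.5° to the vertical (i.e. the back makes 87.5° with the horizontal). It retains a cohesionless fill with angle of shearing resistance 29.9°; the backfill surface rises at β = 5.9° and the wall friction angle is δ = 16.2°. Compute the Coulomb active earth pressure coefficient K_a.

0.344

K_a = sin²(α+φ) / [sin²α · sin(α−δ) · (1 + √{sin(φ+δ)sin(φ−β) / (sin(α−δ)sin(α+β))})²].
With α = 87.5°, φ = 29.9°, δ = 16.2°, β = 5.9°: K_a = 0.3440.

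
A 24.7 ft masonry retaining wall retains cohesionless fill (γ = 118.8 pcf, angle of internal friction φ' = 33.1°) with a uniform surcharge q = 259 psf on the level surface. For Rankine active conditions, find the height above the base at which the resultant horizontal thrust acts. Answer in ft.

8.85 ft

K_a = 0.2936.
Triangular part P₁ = ½K_aγH² = 10640 at H/3 = 8.233 ft; rectangular part P₂ = K_a q H = 1878 at H/2 = 12.35 ft.
ȳ = (P₁·8.233 + P₂·12.35)/(P₁+P₂) = 8.851 ft.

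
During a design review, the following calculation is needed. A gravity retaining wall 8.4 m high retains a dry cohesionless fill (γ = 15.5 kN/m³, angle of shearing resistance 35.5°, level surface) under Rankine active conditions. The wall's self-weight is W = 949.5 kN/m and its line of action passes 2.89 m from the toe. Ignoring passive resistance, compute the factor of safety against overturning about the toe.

6.76

K_a = tan²(45° − 35.5°/2) = 0.2653.
P_a = ½K_aγH² = 0.5×0.2653×15.5×8.4² = 145.1 kN/m, acting at H/3 = 2.800 m above the base.
Overturning moment M_o = P_a × H/3 = 145.1 × 2.800 = 406.2.
Resisting moment M_r = W × 2.89 = 949.5 × 2.89 = 2744.
FS_overturning = M_r/M_o = 2744/406.2 = 6.756.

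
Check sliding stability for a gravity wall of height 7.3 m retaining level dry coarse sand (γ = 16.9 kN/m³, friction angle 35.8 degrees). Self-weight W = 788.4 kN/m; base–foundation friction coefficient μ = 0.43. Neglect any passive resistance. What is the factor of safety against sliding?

2.88

K_a = tan²(45° − 35.8°/2) = 0.2619.
P_a = ½K_aγH² = 0.5×0.2619×16.9×7.3² = 117.9 kN/m, acting at H/3 = 2.433 m above the base.
FS_sliding = μW / P_a = 0.43×788.4 / 117.9 = 2.875.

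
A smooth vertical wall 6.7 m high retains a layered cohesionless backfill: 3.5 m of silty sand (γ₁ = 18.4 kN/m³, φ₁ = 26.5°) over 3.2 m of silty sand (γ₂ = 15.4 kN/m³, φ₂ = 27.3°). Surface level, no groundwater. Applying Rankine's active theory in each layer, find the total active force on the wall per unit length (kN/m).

K_a1 = tan²(45°−26.5°/2) = 0.3829; K_a2 = tan²(45°−27.3°/2) = 0.3711.
Layer 1: σ at base = K_a1 γ₁ h₁ = 24.66 kPa; P₁ = ½×24.66×3.5 = 43.16.
Layer 2: σ_v at top = γ₁h₁ = 64.40; σ_h top = K_a2×64.40 = 23.90; σ_h base = K_a2×(64.40+15.4×3.2) = 42.19.
P₂ = ½(23.90+42.19)×3.2 = 105.7. Total P_a = 43.16+105.7 = 148.9 kN/m.

149 kN/m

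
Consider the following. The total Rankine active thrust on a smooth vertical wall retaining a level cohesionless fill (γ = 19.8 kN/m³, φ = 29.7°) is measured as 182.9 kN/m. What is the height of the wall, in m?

K_a = 0.3374. P_a = ½ K_a γ H² ⇒ H = √(2P_a/(K_a γ)).
H = √(2×182.9/(0.3374×19.8)) = 7.400 m.

7.40 m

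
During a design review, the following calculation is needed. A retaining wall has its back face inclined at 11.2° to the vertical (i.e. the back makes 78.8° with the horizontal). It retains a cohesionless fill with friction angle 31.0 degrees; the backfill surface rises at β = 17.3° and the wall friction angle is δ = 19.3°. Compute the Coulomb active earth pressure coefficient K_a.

0.500

K_a = sin²(α+φ) / [sin²α · sin(α−δ) · (1 + √{sin(φ+δ)sin(φ−β) / (sin(α−δ)sin(α+β))})²].
With α = 78.8°, φ = 31.0°, δ = 19.3°, β = 17.3°: K_a = 0.5001.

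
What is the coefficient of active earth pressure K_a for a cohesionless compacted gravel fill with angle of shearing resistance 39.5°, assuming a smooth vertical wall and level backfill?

0.222

K_a = (1 − sin φ)/(1 + sin φ) = (1 − sin 39.5°)/(1 + sin 39.5°) = 0.2224.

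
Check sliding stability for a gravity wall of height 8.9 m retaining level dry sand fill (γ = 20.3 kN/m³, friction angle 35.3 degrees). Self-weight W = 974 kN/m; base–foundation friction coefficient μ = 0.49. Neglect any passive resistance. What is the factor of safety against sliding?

K_a = tan²(45° − 35.3°/2) = 0.2675.
P_a = ½K_aγH² = 0.5×0.2675×20.3×8.9² = 215.1 kN/m, acting at H/3 = 2.967 m above the base.
FS_sliding = μW / P_a = 0.49×974 / 215.1 = 2.219.

2.22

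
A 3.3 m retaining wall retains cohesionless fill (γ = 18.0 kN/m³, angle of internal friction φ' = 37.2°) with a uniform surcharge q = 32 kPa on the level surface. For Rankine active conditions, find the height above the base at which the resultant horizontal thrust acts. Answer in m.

K_a = 0.2464.
Triangular part P₁ = ½K_aγH² = 24.15 at H/3 = 1.100 m; rectangular part P₂ = K_a q H = 26.02 at H/2 = 1.650 m.
ȳ = (P₁·1.100 + P₂·1.650)/(P₁+P₂) = 1.385 m.

1.39 m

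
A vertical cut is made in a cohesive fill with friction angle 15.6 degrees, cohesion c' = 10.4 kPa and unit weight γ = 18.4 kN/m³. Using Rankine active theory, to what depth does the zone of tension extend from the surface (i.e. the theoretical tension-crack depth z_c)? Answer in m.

K_a = tan²(45° − 15.6°/2) = 0.5761; √K_a = 0.7590.
The active pressure is zero where K_a γ z = 2c√K_a, so z_c = 2c/(γ√K_a) = 2×10.4/(18.4×0.7590) = 1.489 m.

1.49 m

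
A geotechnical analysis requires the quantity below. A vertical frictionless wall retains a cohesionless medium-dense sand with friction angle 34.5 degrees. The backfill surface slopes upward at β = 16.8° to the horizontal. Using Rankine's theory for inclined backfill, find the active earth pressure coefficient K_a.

K_a = cos β · (cos β − √(cos²β − cos²φ)) / (cos β + √(cos²β − cos²φ)).
cos β = 0.9573, cos φ = 0.8241, √(cos²β − cos²φ) = 0.4871.
K_a = 0.9573 × (0.9573 − 0.4871)/(0.9573 + 0.4871) = 0.3116.

0.312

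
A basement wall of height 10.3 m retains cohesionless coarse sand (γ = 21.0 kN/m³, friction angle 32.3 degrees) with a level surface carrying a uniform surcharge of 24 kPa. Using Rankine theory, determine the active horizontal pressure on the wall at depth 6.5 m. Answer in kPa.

K_a = (1 − sin φ)/(1 + sin φ) = 0.3035.
σ_v = γz + q = 21.0 × 6.5 + 24 = 160.5 kPa.
σ_h = K_a σ_v = 0.3035 × 160.5 = 48.71 kPa.

48.7 kPa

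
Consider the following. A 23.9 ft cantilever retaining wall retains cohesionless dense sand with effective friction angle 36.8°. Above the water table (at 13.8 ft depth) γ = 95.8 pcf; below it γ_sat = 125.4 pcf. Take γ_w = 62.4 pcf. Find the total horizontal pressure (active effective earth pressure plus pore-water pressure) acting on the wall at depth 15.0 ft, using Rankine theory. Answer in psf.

425 psf

K_a = (1 − sin φ)/(1 + sin φ) = 0.2508.
γ' = 125.4 − 62.4 = 63.00 pcf.
Effective vertical stress at 15.0 ft: σ'_v = 95.8×13.8 + 63.00×1.20 = 1398 psf.
σ'_h = K_a σ'_v = 0.2508 × 1398 = 350.5 psf; u = γ_w × 1.20 = 74.88 psf.
Total σ_h = 350.5 + 74.88 = 425.4 psf.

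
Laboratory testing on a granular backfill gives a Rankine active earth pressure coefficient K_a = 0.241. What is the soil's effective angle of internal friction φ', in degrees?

K_a = tan²(45° − φ/2) ⇒ 45° − φ/2 = arctan(√0.241) = 26.15°.
φ = 2(45° − 26.15°) = 37.71°.

37.7°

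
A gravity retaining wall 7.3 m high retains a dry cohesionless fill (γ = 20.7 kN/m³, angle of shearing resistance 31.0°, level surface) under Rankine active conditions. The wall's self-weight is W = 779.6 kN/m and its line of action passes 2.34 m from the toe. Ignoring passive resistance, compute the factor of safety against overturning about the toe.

4.25

K_a = tan²(45° − 31.0°/2) = 0.3201.
P_a = ½K_aγH² = 0.5×0.3201×20.7×7.3² = 176.6 kN/m, acting at H/3 = 2.433 m above the base.
Overturning moment M_o = P_a × H/3 = 176.6 × 2.433 = 429.6.
Resisting moment M_r = W × 2.34 = 779.6 × 2.34 = 1824.
FS_overturning = M_r/M_o = 1824/429.6 = 4.246.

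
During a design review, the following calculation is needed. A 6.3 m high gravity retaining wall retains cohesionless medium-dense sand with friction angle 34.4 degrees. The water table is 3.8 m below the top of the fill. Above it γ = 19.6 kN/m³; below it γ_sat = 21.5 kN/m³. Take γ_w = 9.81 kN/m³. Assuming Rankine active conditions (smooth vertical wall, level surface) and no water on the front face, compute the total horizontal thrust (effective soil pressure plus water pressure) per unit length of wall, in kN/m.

K_a = tan²(45° − φ/2) = 0.2780.
γ' = 21.5 − 9.81 = 11.69 kN/m³. Depth below WT = 2.5 m.
σ'_h at WT = K_a γ d_w = 20.70 kPa; at base = 20.70 + K_a γ' × 2.5 = 28.83 kPa.
P₁ (0–3.8 m) = ½×20.70×3.8 = 39.34. P₂ (3.8–6.3 m) = ½(20.70+28.83)×2.5 = 61.92.
P_w = ½ γ_w h₂² = 0.5×9.81×2.5² = 30.66. Total = 39.34+61.92+30.66 = 131.9 kN/m.

132 kN/m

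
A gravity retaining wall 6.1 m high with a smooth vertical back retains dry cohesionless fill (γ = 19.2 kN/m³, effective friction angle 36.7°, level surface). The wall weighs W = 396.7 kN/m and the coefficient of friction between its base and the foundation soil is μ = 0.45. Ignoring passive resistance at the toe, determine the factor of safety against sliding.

1.98

K_a = tan²(45° − 36.7°/2) = 0.2519.
P_a = ½K_aγH² = 0.5×0.2519×19.2×6.1² = 89.97 kN/m, acting at H/3 = 2.033 m above the base.
FS_sliding = μW / P_a = 0.45×396.7 / 89.97 = 1.984.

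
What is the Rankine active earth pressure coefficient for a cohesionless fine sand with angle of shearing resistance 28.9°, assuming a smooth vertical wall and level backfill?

K_a = (1 − sin φ)/(1 + sin φ) = (1 − sin 28.9°)/(1 + sin 28.9°) = 0.3484.

0.348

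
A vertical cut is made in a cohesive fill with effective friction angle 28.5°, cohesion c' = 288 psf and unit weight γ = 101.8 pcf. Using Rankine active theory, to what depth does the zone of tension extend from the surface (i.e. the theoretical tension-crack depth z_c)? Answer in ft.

9.51 ft

K_a = tan²(45° − 28.5°/2) = 0.3540; √K_a = 0.5949.
The active pressure is zero where K_a γ z = 2c√K_a, so z_c = 2c/(γ√K_a) = 2×288/(101.8×0.5949) = 9.511 ft.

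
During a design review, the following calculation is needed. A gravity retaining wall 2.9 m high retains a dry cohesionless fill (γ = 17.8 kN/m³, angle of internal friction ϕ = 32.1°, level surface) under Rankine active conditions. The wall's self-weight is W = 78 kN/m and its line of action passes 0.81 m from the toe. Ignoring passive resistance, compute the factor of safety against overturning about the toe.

2.85

K_a = tan²(45° − 32.1°/2) = 0.3060.
P_a = ½K_aγH² = 0.5×0.3060×17.8×2.9² = 22.90 kN/m, acting at H/3 = 0.9667 m above the base.
Overturning moment M_o = P_a × H/3 = 22.90 × 0.9667 = 22.14.
Resisting moment M_r = W × 0.81 = 78 × 0.81 = 63.18.
FS_overturning = M_r/M_o = 63.18/22.14 = 2.854.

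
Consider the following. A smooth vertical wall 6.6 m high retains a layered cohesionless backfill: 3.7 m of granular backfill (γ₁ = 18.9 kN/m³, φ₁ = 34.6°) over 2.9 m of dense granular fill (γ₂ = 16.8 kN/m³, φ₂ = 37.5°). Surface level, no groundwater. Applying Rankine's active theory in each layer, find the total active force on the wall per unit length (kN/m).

102 kN/m

K_a1 = tan²(45°−34.6°/2) = 0.2756; K_a2 = tan²(45°−37.5°/2) = 0.2432.
Layer 1: σ at base = K_a1 γ₁ h₁ = 19.28 kPa; P₁ = ½×19.28×3.7 = 35.66.
Layer 2: σ_v at top = γ₁h₁ = 69.93; σ_h top = K_a2×69.93 = 17.01; σ_h base = K_a2×(69.93+16.8×2.9) = 28.85.
P₂ = ½(17.01+28.85)×2.9 = 66.50. Total P_a = 35.66+66.50 = 102.2 kN/m.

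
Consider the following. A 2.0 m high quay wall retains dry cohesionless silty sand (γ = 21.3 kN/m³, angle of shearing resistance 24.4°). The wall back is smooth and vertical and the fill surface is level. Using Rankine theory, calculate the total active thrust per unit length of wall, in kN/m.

17.7 kN/m

K_a = tan²(45° − φ/2) = 0.4153.
P_a = ½ K_a γ H² = 0.5 × 0.4153 × 21.3 × 2.0² = 17.69 kN/m.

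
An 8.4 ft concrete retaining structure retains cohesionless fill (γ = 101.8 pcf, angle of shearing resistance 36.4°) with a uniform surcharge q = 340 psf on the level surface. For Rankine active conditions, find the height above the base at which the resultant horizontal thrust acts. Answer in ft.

3.42 ft

K_a = 0.2552.
Triangular part P₁ = ½K_aγH² = 916.4 at H/3 = 2.800 ft; rectangular part P₂ = K_a q H = 728.7 at H/2 = 4.200 ft.
ȳ = (P₁·2.800 + P₂·4.200)/(P₁+P₂) = 3.420 ft.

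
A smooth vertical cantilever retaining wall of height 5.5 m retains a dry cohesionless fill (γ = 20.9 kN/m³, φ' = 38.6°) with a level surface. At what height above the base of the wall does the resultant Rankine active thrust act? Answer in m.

1.83 m

K_a = 0.2316.
The pressure distribution is triangular, so the resultant acts at H/3 above the base = 5.5/3 = 1.833 m.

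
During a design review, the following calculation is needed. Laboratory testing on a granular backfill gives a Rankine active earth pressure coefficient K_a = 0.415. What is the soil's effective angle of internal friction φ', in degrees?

K_a = tan²(45° − φ/2) ⇒ 45° − φ/2 = arctan(√0.415) = 32.79°.
φ = 2(45° − 32.79°) = 24.42°.

24.4°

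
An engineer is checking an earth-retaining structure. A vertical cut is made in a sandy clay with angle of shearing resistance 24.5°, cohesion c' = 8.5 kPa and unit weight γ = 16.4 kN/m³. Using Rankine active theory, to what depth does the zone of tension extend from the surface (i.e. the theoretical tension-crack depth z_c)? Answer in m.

K_a = tan²(45° − 24.5°/2) = 0.4137; √K_a = 0.6432.
The active pressure is zero where K_a γ z = 2c√K_a, so z_c = 2c/(γ√K_a) = 2×8.5/(16.4×0.6432) = 1.612 m.

1.61 m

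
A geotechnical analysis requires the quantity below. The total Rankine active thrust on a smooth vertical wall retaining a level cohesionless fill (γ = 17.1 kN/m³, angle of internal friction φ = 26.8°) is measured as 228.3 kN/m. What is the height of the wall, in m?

K_a = 0.3785. P_a = ½ K_a γ H² ⇒ H = √(2P_a/(K_a γ)).
H = √(2×228.3/(0.3785×17.1)) = 8.399 m.

8.40 m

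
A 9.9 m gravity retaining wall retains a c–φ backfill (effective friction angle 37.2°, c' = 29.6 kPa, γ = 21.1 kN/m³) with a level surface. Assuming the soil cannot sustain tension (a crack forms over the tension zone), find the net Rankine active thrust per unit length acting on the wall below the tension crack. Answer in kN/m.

K_a = 0.2464; √K_a = 0.4964.
Tension-crack depth z_c = 2c/(γ√K_a) = 2×29.6/(21.1×0.4964) = 5.652 m.
σ_a at base = K_a γ H − 2c√K_a = 0.2464×21.1×9.9 − 2×29.6×0.4964 = 22.09 kPa.
P_a = ½ × 22.09 × (H − z_c) = 0.5×22.09×4.248 = 46.91 kN/m.

46.9 kN/m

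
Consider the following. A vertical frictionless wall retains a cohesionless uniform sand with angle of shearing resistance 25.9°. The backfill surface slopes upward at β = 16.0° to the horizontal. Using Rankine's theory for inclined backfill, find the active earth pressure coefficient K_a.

0.460

K_a = cos β · (cos β − √(cos²β − cos²φ)) / (cos β + √(cos²β − cos²φ)).
cos β = 0.9613, cos φ = 0.8996, √(cos²β − cos²φ) = 0.3389.
K_a = 0.9613 × (0.9613 − 0.3389)/(0.9613 + 0.3389) = 0.4602.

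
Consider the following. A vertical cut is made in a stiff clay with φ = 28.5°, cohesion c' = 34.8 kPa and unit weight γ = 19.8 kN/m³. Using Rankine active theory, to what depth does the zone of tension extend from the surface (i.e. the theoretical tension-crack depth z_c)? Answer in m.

K_a = tan²(45° − 28.5°/2) = 0.3540; √K_a = 0.5949.
The active pressure is zero where K_a γ z = 2c√K_a, so z_c = 2c/(γ√K_a) = 2×34.8/(19.8×0.5949) = 5.908 m.

5.91 m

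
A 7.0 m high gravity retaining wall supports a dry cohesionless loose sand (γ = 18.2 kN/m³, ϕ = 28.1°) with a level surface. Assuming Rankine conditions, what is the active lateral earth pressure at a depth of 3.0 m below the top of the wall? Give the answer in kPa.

19.6 kPa

K_a = (1 − sin φ)/(1 + sin φ) = 0.3596.
σ_h = K_a γ z = 0.3596 × 18.2 × 3.0 = 19.63 kPa.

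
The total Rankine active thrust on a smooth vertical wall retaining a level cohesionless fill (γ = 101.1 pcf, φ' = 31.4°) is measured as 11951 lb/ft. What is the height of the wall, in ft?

K_a = 0.3149. P_a = ½ K_a γ H² ⇒ H = √(2P_a/(K_a γ)).
H = √(2×11951/(0.3149×101.1)) = 27.40 ft.

27.4 ft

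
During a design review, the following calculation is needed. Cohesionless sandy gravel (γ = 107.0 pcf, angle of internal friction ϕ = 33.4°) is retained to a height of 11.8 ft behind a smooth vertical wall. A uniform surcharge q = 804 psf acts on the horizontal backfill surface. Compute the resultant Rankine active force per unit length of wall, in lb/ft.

K_a = tan²(45° − φ/2) = 0.2899.
Soil triangle: ½ K_a γ H² = 0.5×0.2899×107.0×11.8² = 2160 lb/ft.
Surcharge rectangle: K_a q H = 0.2899×804×11.8 = 2751 lb/ft.
Total = 2160 + 2751 = 4910 lb/ft.

4910 lb/ft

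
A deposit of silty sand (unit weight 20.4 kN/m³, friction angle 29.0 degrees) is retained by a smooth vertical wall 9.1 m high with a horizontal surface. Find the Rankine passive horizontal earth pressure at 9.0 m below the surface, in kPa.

K_p = (1 + sin φ)/(1 − sin φ) = 2.882.
σ_h = K_p γ z = 2.882 × 20.4 × 9.0 = 529.1 kPa.

529 kPa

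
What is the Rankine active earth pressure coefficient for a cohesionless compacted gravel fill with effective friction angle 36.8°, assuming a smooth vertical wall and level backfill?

K_a = (1 − sin φ)/(1 + sin φ) = (1 − sin 36.8°)/(1 + sin 36.8°) = 0.2508.

0.251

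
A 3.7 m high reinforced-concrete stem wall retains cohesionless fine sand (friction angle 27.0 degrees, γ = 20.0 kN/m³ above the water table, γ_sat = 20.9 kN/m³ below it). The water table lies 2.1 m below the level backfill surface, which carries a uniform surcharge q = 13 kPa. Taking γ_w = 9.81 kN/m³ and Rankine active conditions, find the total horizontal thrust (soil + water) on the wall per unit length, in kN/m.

K_a = tan²(45° − φ/2) = 0.3755.
γ' = 20.9 − 9.81 = 11.09 kN/m³. h₂ = H − d_w = 1.6 m.
σ'_h: at surface K_a·q = 4.882; at WT K_a(q+γd_w) = 20.65; at base K_a(q+γd_w+γ'h₂) = 27.32 kPa.
P₁ = ½(4.882+20.65)×2.1 = 26.81; P₂ = ½(20.65+27.32)×1.6 = 38.38; P_w = ½γ_w h₂² = 12.56.
Total = 26.81+38.38+12.56 = 77.75 kN/m.

77.7 kN/m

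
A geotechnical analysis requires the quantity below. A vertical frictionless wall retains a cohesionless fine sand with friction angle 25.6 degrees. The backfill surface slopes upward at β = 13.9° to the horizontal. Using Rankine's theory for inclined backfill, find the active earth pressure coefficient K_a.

0.446

K_a = cos β · (cos β − √(cos²β − cos²φ)) / (cos β + √(cos²β − cos²φ)).
cos β = 0.9707, cos φ = 0.9018, √(cos²β − cos²φ) = 0.3591.
K_a = 0.9707 × (0.9707 − 0.3591)/(0.9707 + 0.3591) = 0.4464.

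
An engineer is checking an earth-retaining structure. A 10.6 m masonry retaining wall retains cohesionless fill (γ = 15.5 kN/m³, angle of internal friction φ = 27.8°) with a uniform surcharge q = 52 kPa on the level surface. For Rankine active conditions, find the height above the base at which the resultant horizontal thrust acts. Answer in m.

4.22 m

K_a = 0.3639.
Triangular part P₁ = ½K_aγH² = 316.9 at H/3 = 3.533 m; rectangular part P₂ = K_a q H = 200.6 at H/2 = 5.300 m.
ȳ = (P₁·3.533 + P₂·5.300)/(P₁+P₂) = 4.218 m.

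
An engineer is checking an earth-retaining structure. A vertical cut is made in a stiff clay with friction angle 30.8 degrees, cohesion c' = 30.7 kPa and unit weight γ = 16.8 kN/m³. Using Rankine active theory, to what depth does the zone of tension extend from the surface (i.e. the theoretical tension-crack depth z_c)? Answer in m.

K_a = tan²(45° − 30.8°/2) = 0.3227; √K_a = 0.5681.
The active pressure is zero where K_a γ z = 2c√K_a, so z_c = 2c/(γ√K_a) = 2×30.7/(16.8×0.5681) = 6.434 m.

6.43 m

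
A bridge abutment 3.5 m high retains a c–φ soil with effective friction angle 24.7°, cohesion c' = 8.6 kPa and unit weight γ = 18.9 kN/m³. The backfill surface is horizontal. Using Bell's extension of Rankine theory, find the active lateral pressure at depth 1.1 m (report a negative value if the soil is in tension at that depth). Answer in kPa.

K_a = (1 − sin φ)/(1 + sin φ) = 0.4106.
σ_a = K_a γ z − 2c√K_a = 0.4106×18.9×1.1 − 2×8.6×0.6408 = -2.485 kPa.

-2.49 kPa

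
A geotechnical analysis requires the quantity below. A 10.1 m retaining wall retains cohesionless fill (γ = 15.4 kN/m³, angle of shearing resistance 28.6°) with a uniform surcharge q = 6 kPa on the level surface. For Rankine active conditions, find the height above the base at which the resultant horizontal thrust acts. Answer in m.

3.49 m

K_a = 0.3525.
Triangular part P₁ = ½K_aγH² = 276.9 at H/3 = 3.367 m; rectangular part P₂ = K_a q H = 21.36 at H/2 = 5.050 m.
ȳ = (P₁·3.367 + P₂·5.050)/(P₁+P₂) = 3.487 m.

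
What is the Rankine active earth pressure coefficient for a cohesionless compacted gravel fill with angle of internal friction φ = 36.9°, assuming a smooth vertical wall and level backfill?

K_a = (1 − sin φ)/(1 + sin φ) = (1 − sin 36.9°)/(1 + sin 36.9°) = 0.2497.

0.250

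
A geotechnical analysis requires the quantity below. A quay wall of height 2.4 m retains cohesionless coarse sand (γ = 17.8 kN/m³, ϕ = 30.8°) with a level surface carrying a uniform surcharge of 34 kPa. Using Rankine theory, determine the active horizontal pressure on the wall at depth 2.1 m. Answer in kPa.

K_a = (1 − sin φ)/(1 + sin φ) = 0.3227.
σ_v = γz + q = 17.8 × 2.1 + 34 = 71.38 kPa.
σ_h = K_a σ_v = 0.3227 × 71.38 = 23.04 kPa.

23.0 kPa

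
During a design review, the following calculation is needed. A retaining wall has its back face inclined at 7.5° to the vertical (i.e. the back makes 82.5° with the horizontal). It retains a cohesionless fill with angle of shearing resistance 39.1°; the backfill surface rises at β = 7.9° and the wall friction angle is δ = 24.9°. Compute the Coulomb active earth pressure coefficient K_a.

0.288

K_a = sin²(α+φ) / [sin²α · sin(α−δ) · (1 + √{sin(φ+δ)sin(φ−β) / (sin(α−δ)sin(α+β))})²].
With α = 82.5°, φ = 39.1°, δ = 24.9°, β = 7.9°: K_a = 0.2878.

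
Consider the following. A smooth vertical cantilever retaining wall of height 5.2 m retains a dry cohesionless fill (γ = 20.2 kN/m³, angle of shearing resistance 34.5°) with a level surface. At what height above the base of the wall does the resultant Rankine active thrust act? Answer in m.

K_a = 0.2768.
The pressure distribution is triangular, so the resultant acts at H/3 above the base = 5.2/3 = 1.733 m.

1.73 m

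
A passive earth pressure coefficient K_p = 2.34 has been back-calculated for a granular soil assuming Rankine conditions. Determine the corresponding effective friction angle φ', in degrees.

K_p = (1+sin φ)/(1−sin φ) ⇒ sin φ = (K_p − 1)/(K_p + 1) = 0.4012.
φ = arcsin(0.4012) = 23.65°.

23.7°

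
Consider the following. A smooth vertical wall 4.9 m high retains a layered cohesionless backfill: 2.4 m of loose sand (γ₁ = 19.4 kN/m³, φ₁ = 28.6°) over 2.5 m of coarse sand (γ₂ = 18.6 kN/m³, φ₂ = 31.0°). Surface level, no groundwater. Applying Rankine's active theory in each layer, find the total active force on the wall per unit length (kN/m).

75.6 kN/m

K_a1 = tan²(45°−28.6°/2) = 0.3525; K_a2 = tan²(45°−31.0°/2) = 0.3201.
Layer 1: σ at base = K_a1 γ₁ h₁ = 16.41 kPa; P₁ = ½×16.41×2.4 = 19.70.
Layer 2: σ_v at top = γ₁h₁ = 46.56; σ_h top = K_a2×46.56 = 14.90; σ_h base = K_a2×(46.56+18.6×2.5) = 29.79.
P₂ = ½(14.90+29.79)×2.5 = 55.87. Total P_a = 19.70+55.87 = 75.56 kN/m.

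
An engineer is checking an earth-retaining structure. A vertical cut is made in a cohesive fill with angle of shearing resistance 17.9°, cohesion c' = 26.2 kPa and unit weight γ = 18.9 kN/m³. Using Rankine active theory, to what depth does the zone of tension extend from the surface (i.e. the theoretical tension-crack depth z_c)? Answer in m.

3.81 m

K_a = tan²(45° − 17.9°/2) = 0.5298; √K_a = 0.7279.
The active pressure is zero where K_a γ z = 2c√K_a, so z_c = 2c/(γ√K_a) = 2×26.2/(18.9×0.7279) = 3.809 m.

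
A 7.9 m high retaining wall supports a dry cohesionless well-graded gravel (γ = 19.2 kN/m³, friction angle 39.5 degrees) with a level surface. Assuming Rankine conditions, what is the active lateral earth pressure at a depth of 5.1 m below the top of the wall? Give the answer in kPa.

K_a = (1 − sin φ)/(1 + sin φ) = 0.2224.
σ_h = K_a γ z = 0.2224 × 19.2 × 5.1 = 21.78 kPa.

21.8 kPa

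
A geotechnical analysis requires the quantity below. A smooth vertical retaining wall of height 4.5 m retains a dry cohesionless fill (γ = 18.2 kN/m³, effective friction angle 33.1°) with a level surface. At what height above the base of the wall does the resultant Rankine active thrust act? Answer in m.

K_a = 0.2936.
The pressure distribution is triangular, so the resultant acts at H/3 above the base = 4.5/3 = 1.500 m.

1.50 m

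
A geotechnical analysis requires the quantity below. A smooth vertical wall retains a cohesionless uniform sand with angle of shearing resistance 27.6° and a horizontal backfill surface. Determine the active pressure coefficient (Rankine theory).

0.367

K_a = tan²(45° − φ/2) = tan²(31.20°) = 0.3668.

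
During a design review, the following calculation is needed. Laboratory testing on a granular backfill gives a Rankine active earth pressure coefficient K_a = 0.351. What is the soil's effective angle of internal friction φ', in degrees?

28.7°

K_a = tan²(45° − φ/2) ⇒ 45° − φ/2 = arctan(√0.351) = 30.64°.
φ = 2(45° − 30.64°) = 28.71°.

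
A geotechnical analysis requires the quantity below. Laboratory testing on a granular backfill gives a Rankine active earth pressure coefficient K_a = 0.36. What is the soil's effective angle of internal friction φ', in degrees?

K_a = tan²(45° − φ/2) ⇒ 45° − φ/2 = arctan(√0.36) = 30.96°.
φ = 2(45° − 30.96°) = 28.07°.

28.1°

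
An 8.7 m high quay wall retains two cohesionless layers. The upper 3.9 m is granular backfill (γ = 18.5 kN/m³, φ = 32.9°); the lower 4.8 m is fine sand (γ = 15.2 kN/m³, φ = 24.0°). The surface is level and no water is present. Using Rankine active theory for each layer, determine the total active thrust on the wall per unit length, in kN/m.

262 kN/m

K_a1 = tan²(45°−32.9°/2) = 0.2960; K_a2 = tan²(45°−24.0°/2) = 0.4217.
Layer 1: σ at base = K_a1 γ₁ h₁ = 21.36 kPa; P₁ = ½×21.36×3.9 = 41.65.
Layer 2: σ_v at top = γ₁h₁ = 72.15; σ_h top = K_a2×72.15 = 30.43; σ_h base = K_a2×(72.15+15.2×4.8) = 61.20.
P₂ = ½(30.43+61.20)×4.8 = 219.9. Total P_a = 41.65+219.9 = 261.5 kN/m.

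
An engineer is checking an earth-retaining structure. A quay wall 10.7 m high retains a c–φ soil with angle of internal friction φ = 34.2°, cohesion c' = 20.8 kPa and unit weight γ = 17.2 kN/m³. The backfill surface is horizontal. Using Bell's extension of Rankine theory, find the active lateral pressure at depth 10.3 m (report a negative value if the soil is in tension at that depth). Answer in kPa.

K_a = (1 − sin φ)/(1 + sin φ) = 0.2803.
σ_a = K_a γ z − 2c√K_a = 0.2803×17.2×10.3 − 2×20.8×0.5295 = 27.64 kPa.

27.6 kPa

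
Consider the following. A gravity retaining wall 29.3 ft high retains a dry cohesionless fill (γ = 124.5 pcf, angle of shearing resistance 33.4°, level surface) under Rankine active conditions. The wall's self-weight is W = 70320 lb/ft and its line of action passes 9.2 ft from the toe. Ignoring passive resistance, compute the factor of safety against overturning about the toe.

4.28

K_a = tan²(45° − 33.4°/2) = 0.2899.
P_a = ½K_aγH² = 0.5×0.2899×124.5×29.3² = 15490 lb/ft, acting at H/3 = 9.767 ft above the base.
Overturning moment M_o = P_a × H/3 = 15490 × 9.767 = 151300.
Resisting moment M_r = W × 9.2 = 70320 × 9.2 = 646900.
FS_overturning = M_r/M_o = 646900/151300 = 4.275.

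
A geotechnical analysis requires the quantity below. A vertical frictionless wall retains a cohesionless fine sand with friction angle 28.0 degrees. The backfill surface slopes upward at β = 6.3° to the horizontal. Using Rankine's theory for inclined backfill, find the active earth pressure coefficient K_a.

K_a = cos β · (cos β − √(cos²β − cos²φ)) / (cos β + √(cos²β − cos²φ)).
cos β = 0.9940, cos φ = 0.8829, √(cos²β − cos²φ) = 0.4565.
K_a = 0.9940 × (0.9940 − 0.4565)/(0.9940 + 0.4565) = 0.3683.

0.368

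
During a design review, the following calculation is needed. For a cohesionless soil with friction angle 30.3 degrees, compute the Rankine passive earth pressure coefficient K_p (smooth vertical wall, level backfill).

K_p = (1 + sin φ)/(1 − sin φ) = tan²(45° + 30.3°/2) = 3.037.

3.04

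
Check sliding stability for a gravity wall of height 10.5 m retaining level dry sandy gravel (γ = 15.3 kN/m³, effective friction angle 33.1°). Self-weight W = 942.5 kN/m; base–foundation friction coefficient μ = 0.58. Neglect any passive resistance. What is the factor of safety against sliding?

2.21

K_a = tan²(45° − 33.1°/2) = 0.2936.
P_a = ½K_aγH² = 0.5×0.2936×15.3×10.5² = 247.6 kN/m, acting at H/3 = 3.500 m above the base.
FS_sliding = μW / P_a = 0.58×942.5 / 247.6 = 2.208.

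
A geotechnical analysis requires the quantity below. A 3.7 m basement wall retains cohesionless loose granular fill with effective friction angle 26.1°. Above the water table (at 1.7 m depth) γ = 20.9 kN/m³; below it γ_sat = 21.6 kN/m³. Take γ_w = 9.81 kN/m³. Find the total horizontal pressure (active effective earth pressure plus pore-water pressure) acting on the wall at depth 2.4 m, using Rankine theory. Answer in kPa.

23.9 kPa

K_a = (1 − sin φ)/(1 + sin φ) = 0.3889.
γ' = 21.6 − 9.81 = 11.79 kN/m³.
Effective vertical stress at 2.4 m: σ'_v = 20.9×1.7 + 11.79×0.700 = 43.78 kPa.
σ'_h = K_a σ'_v = 0.3889 × 43.78 = 17.03 kPa; u = γ_w × 0.700 = 6.867 kPa.
Total σ_h = 17.03 + 6.867 = 23.90 kPa.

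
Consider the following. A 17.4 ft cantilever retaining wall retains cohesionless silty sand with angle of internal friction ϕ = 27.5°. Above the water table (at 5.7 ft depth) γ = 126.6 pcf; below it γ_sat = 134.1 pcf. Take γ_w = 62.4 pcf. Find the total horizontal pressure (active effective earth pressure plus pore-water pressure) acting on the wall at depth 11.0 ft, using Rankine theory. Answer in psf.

736 psf

K_a = (1 − sin φ)/(1 + sin φ) = 0.3682.
γ' = 134.1 − 62.4 = 71.70 pcf.
Effective vertical stress at 11.0 ft: σ'_v = 126.6×5.7 + 71.70×5.30 = 1102 psf.
σ'_h = K_a σ'_v = 0.3682 × 1102 = 405.6 psf; u = γ_w × 5.30 = 330.7 psf.
Total σ_h = 405.6 + 330.7 = 736.4 psf.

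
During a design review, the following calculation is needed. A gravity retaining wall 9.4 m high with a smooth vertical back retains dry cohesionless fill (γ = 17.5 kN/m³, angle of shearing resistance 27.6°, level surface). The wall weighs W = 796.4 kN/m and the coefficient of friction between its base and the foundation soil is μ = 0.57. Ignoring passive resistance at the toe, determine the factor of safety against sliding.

K_a = tan²(45° − 27.6°/2) = 0.3668.
P_a = ½K_aγH² = 0.5×0.3668×17.5×9.4² = 283.6 kN/m, acting at H/3 = 3.133 m above the base.
FS_sliding = μW / P_a = 0.57×796.4 / 283.6 = 1.601.

1.60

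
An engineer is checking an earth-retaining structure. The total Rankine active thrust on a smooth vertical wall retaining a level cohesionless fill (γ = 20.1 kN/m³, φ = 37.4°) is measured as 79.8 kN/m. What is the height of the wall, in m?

5.70 m

K_a = 0.2443. P_a = ½ K_a γ H² ⇒ H = √(2P_a/(K_a γ)).
H = √(2×79.8/(0.2443×20.1)) = 5.701 m.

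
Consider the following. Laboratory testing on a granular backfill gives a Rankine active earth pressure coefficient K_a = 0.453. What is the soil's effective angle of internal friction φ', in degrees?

22.1°

K_a = tan²(45° − φ/2) ⇒ 45° − φ/2 = arctan(√0.453) = 33.94°.
φ = 2(45° − 33.94°) = 22.11°.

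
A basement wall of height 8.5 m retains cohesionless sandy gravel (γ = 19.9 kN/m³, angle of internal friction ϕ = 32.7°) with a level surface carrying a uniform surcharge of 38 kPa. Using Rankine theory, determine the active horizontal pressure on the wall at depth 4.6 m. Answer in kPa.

K_a = (1 − sin φ)/(1 + sin φ) = 0.2985.
σ_v = γz + q = 19.9 × 4.6 + 38 = 129.5 kPa.
σ_h = K_a σ_v = 0.2985 × 129.5 = 38.67 kPa.

38.7 kPa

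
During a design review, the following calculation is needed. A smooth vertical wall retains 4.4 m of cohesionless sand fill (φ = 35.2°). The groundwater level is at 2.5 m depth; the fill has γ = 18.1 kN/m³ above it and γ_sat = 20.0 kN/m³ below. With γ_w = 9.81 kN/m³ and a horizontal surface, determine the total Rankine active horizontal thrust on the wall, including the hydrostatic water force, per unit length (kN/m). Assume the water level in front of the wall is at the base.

60.9 kN/m

K_a = tan²(45° − φ/2) = 0.2687.
γ' = 20.0 − 9.81 = 10.19 kN/m³. Depth below WT = 1.9 m.
σ'_h at WT = K_a γ d_w = 12.16 kPa; at base = 12.16 + K_a γ' × 1.9 = 17.36 kPa.
P₁ (0–2.5 m) = ½×12.16×2.5 = 15.20. P₂ (2.5–4.4 m) = ½(12.16+17.36)×1.9 = 28.04.
P_w = ½ γ_w h₂² = 0.5×9.81×1.9² = 17.71. Total = 15.20+28.04+17.71 = 60.95 kN/m.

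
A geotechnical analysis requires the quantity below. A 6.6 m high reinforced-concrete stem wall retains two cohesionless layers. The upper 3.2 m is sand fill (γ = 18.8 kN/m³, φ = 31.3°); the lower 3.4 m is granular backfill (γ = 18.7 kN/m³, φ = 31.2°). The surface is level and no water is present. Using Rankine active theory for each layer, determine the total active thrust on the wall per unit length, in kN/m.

K_a1 = tan²(45°−31.3°/2) = 0.3162; K_a2 = tan²(45°−31.2°/2) = 0.3175.
Layer 1: σ at base = K_a1 γ₁ h₁ = 19.02 kPa; P₁ = ½×19.02×3.2 = 30.44.
Layer 2: σ_v at top = γ₁h₁ = 60.16; σ_h top = K_a2×60.16 = 19.10; σ_h base = K_a2×(60.16+18.7×3.4) = 39.29.
P₂ = ½(19.10+39.29)×3.4 = 99.26. Total P_a = 30.44+99.26 = 129.7 kN/m.

130 kN/m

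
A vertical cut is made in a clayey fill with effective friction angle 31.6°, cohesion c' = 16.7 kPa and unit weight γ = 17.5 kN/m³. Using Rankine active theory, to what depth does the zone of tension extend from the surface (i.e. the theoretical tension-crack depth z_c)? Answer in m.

3.41 m

K_a = tan²(45° − 31.6°/2) = 0.3123; √K_a = 0.5589.
The active pressure is zero where K_a γ z = 2c√K_a, so z_c = 2c/(γ√K_a) = 2×16.7/(17.5×0.5589) = 3.415 m.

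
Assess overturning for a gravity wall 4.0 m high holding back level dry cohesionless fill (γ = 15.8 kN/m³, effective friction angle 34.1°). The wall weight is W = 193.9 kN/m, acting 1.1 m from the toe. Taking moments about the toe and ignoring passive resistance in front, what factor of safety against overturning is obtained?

K_a = tan²(45° − 34.1°/2) = 0.2815.
P_a = ½K_aγH² = 0.5×0.2815×15.8×4.0² = 35.58 kN/m, acting at H/3 = 1.333 m above the base.
Overturning moment M_o = P_a × H/3 = 35.58 × 1.333 = 47.45.
Resisting moment M_r = W × 1.1 = 193.9 × 1.1 = 213.3.
FS_overturning = M_r/M_o = 213.3/47.45 = 4.495.

4.50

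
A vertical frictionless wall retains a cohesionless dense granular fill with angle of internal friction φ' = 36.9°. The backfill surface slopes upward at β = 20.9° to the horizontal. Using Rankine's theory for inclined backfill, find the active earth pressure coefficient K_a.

K_a = cos β · (cos β − √(cos²β − cos²φ)) / (cos β + √(cos²β − cos²φ)).
cos β = 0.9342, cos φ = 0.7997, √(cos²β − cos²φ) = 0.4830.
K_a = 0.9342 × (0.9342 − 0.4830)/(0.9342 + 0.4830) = 0.2975.

0.297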